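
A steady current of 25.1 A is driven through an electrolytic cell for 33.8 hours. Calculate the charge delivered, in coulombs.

3.05 × 10⁶ C

Q = I·t = 25.10 A × 121680 s = 3.05 × 10⁶ C.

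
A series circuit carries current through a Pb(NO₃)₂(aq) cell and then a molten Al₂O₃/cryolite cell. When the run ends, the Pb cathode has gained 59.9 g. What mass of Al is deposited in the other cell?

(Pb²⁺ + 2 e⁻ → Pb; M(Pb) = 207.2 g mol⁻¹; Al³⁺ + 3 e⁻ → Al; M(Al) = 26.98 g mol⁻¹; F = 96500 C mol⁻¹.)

n(Pb) = 59.9 / 207.2 = 0.2891 mol.
Since Pb²⁺ + 2 e⁻ → Pb, n(e⁻) passed = 2 × 0.2891 = 0.5782 mol.
Cells in series carry the same charge, so the same 0.5782 mol of electrons passes through cell 2.
Al³⁺ + 3 e⁻ → Al, so n(Al) = 0.5782 / 3 = 0.1927 mol.
m(Al) = 0.1927 × 26.98 = 5.20 g.

5.20 g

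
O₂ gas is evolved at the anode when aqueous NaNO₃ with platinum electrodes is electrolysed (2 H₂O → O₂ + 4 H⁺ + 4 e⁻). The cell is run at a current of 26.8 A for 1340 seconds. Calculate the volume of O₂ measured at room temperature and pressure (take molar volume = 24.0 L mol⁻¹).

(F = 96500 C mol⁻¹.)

2.23 L

Q = I·t = 26.80 A × 1340.0 s = 35910 C.
n(e⁻) = Q/F = 35910 / 96500 = 0.3721 mol.
4 electrons are transferred per O₂ molecule, so n(O₂) = 0.3721 / 4 = 0.09304 mol.
V = n × V_m = 0.09304 × 24.0 = 2.23 L.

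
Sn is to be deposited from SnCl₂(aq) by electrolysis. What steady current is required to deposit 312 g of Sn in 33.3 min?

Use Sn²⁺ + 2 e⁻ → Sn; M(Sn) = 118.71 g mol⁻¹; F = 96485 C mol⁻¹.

254 A

n(Sn) = 312 / 118.71 = 2.628 mol.
n(e⁻) = 2 × 2.628 = 5.257 mol.
Q = n(e⁻)·F = 5.257 × 96485 = 507200 C.
I = Q/t = 507200 / 1998.0 s = 254 A.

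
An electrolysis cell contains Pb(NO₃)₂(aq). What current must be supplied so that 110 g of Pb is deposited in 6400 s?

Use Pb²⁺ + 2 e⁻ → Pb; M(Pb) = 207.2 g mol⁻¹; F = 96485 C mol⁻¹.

n(Pb) = 110 / 207.2 = 0.5309 mol.
n(e⁻) = 2 × 0.5309 = 1.062 mol.
Q = n(e⁻)·F = 1.062 × 96485 = 102400 C.
I = Q/t = 102400 / 6400.0 s = 16.0 A.

16.0 A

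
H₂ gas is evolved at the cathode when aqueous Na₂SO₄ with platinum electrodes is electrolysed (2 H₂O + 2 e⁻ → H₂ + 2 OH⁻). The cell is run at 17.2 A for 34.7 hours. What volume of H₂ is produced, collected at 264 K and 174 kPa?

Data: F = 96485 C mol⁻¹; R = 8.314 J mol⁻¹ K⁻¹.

Q = I·t = 17.20 A × 124920 s = 2149000 C.
n(e⁻) = Q/F = 2149000 / 96485 = 22.27 mol.
2 electrons are transferred per H₂ molecule, so n(H₂) = 22.27 / 2 = 11.13 mol.
V = nRT/P = (11.13 × 8.314 × 264) / (174 × 10³ Pa) = 0.140 m³ = 140 L.

140 L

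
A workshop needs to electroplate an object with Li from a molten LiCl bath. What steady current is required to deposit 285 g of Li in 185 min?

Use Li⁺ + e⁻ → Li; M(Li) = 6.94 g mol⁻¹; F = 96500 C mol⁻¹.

357 A

n(Li) = 285 / 6.94 = 41.07 mol.
n(e⁻) = 1 × 41.07 = 41.07 mol.
Q = n(e⁻)·F = 41.07 × 96500 = 3963000 C.
I = Q/t = 3963000 / 11100 s = 357 A.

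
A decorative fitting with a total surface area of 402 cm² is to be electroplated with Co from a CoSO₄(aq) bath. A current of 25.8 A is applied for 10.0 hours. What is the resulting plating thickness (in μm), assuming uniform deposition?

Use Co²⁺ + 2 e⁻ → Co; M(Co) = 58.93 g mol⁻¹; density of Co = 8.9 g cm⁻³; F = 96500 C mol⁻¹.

793 μm

Q = I·t = 25.80 × 36000 = 928800 C; n(e⁻) = 9.625 mol.
n(Co) = n(e⁻)/2 = 4.812 mol, so m = 4.812 × 58.93 = 283.6 g.
Volume = m/ρ = 283.6 / 8.9 = 31.86 cm³.
Thickness = V/A = 31.86 / 402 = 0.0793 cm = 793 μm.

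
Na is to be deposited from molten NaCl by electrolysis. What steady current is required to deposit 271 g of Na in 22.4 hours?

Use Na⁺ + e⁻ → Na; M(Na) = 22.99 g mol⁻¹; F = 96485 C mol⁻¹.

14.1 A

n(Na) = 271 / 22.99 = 11.79 mol.
n(e⁻) = 1 × 11.79 = 11.79 mol.
Q = n(e⁻)·F = 11.79 × 96485 = 1137000 C.
I = Q/t = 1137000 / 80640 s = 14.1 A.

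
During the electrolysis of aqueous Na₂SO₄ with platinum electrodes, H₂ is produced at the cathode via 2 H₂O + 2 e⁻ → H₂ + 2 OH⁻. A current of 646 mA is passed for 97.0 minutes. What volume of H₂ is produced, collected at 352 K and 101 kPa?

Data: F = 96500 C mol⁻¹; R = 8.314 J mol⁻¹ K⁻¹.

0.564 L

Q = I·t = 0.6460 A × 5820.0 s = 3760 C.
n(e⁻) = Q/F = 3760 / 96500 = 0.03896 mol.
2 electrons are transferred per H₂ molecule, so n(H₂) = 0.03896 / 2 = 0.01948 mol.
V = nRT/P = (0.01948 × 8.314 × 352) / (101 × 10³ Pa) = 5.64 × 10⁻⁴ m³ = 0.564 L.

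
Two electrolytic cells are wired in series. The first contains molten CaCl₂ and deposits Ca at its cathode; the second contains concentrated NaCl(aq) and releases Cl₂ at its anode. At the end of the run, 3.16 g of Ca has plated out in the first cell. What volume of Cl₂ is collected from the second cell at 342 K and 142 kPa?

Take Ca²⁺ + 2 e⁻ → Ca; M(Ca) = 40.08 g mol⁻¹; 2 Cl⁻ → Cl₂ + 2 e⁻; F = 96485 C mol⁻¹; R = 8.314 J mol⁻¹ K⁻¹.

n(Ca) = 3.16 / 40.08 = 0.07884 mol, so n(e⁻) = 2 × 0.07884 = 0.1577 mol.
The cells are in series, so the same 0.1577 mol of electrons passes through the second cell.
2 Cl⁻ → Cl₂ + 2 e⁻ — 2 mol e⁻ per mol Cl₂, so n(Cl₂) = 0.1577/2 = 0.07884 mol.
V = nRT/P = (0.07884 × 8.314 × 342) / (142 × 10³) = 0.00158 m³ = 1.58 L.

1.58 L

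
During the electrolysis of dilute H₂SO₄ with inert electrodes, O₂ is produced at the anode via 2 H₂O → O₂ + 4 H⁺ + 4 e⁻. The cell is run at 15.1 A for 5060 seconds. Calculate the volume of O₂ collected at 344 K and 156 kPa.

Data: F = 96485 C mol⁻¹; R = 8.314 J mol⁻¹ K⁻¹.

Q = I·t = 15.10 A × 5060.0 s = 76410 C.
n(e⁻) = Q/F = 76410 / 96485 = 0.7919 mol.
4 electrons are transferred per O₂ molecule, so n(O₂) = 0.7919 / 4 = 0.1980 mol.
V = nRT/P = (0.1980 × 8.314 × 344) / (156 × 10³ Pa) = 0.00363 m³ = 3.63 L.

3.63 L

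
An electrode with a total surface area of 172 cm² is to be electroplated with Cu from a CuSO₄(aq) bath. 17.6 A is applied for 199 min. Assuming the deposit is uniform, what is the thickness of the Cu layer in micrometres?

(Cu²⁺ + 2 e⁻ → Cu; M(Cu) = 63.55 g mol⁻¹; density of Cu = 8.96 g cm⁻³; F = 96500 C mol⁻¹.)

449 μm

Q = I·t = 17.60 × 11940 = 210100 C; n(e⁻) = 2.178 mol.
n(Cu) = n(e⁻)/2 = 1.089 mol, so m = 1.089 × 63.55 = 69.20 g.
Volume = m/ρ = 69.20 / 8.96 = 7.723 cm³.
Thickness = V/A = 7.723 / 172 = 0.0449 cm = 449 μm.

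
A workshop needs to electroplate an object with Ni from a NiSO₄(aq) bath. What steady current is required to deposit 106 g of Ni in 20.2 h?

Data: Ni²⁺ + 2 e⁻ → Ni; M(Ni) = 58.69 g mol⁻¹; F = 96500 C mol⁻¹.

4.79 A

n(Ni) = 106 / 58.69 = 1.806 mol.
n(e⁻) = 2 × 1.806 = 3.612 mol.
Q = n(e⁻)·F = 3.612 × 96500 = 348600 C.
I = Q/t = 348600 / 72720 s = 4.79 A.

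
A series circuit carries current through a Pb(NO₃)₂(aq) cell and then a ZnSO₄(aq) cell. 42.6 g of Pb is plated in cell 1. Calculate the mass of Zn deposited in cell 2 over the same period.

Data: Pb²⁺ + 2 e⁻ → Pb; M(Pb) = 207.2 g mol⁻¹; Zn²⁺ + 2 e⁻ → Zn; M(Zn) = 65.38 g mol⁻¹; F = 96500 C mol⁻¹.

13.4 g

n(Pb) = 42.6 / 207.2 = 0.2056 mol.
Since Pb²⁺ + 2 e⁻ → Pb, n(e⁻) passed = 2 × 0.2056 = 0.4112 mol.
Cells in series carry the same charge, so the same 0.4112 mol of electrons passes through cell 2.
Zn²⁺ + 2 e⁻ → Zn, so n(Zn) = 0.4112 / 2 = 0.2056 mol.
m(Zn) = 0.2056 × 65.38 = 13.4 g.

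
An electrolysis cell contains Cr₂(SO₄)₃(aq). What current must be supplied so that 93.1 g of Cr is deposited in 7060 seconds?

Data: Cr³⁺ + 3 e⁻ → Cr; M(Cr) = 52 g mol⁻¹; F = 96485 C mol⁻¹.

n(Cr) = 93.1 / 52 = 1.790 mol.
n(e⁻) = 3 × 1.790 = 5.371 mol.
Q = n(e⁻)·F = 5.371 × 96485 = 518200 C.
I = Q/t = 518200 / 7060.0 s = 73.4 A.

73.4 A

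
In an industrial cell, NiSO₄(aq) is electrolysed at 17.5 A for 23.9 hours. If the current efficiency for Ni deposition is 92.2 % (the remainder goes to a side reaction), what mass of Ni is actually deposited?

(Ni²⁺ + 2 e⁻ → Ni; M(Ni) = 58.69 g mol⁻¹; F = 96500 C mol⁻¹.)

Q = I·t = 17.50 × 86040 = 1506000 C.
n(e⁻) = 1506000/96500 = 15.60 mol; theoretically n(Ni) = 15.60/2 = 7.802 mol, m_theo = 457.9 g.
At 92.2 % efficiency, m_actual = 0.922 × 457.9 = 422 g.

422 g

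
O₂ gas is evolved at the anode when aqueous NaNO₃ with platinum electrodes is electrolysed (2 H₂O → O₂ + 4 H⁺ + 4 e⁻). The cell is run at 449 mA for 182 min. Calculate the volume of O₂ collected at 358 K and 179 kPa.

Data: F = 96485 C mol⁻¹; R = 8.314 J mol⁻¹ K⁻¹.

Q = I·t = 0.4490 A × 10920 s = 4903 C.
n(e⁻) = Q/F = 4903 / 96485 = 0.05082 mol.
4 electrons are transferred per O₂ molecule, so n(O₂) = 0.05082 / 4 = 0.01270 mol.
V = nRT/P = (0.01270 × 8.314 × 358) / (179 × 10³ Pa) = 2.11 × 10⁻⁴ m³ = 0.211 L.

0.211 L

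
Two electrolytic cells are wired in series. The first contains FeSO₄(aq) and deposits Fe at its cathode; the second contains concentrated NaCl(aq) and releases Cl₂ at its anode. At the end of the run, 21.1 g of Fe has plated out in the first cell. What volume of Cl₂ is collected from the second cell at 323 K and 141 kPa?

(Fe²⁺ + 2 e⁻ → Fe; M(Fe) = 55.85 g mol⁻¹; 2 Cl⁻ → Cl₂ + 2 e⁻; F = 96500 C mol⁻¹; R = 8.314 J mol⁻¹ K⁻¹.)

7.20 L

n(Fe) = 21.1 / 55.85 = 0.3778 mol, so n(e⁻) = 2 × 0.3778 = 0.7556 mol.
The cells are in series, so the same 0.7556 mol of electrons passes through the second cell.
2 Cl⁻ → Cl₂ + 2 e⁻ — 2 mol e⁻ per mol Cl₂, so n(Cl₂) = 0.7556/2 = 0.3778 mol.
V = nRT/P = (0.3778 × 8.314 × 323) / (141 × 10³) = 0.00720 m³ = 7.20 L.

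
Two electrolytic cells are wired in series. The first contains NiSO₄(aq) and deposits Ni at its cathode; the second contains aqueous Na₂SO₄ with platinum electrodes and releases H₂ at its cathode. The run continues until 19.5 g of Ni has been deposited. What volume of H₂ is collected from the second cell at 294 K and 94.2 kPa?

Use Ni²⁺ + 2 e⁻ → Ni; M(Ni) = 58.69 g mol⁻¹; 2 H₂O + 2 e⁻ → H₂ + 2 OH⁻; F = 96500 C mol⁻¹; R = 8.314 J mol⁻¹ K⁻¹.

n(Ni) = 19.5 / 58.69 = 0.3323 mol, so n(e⁻) = 2 × 0.3323 = 0.6645 mol.
The cells are in series, so the same 0.6645 mol of electrons passes through the second cell.
2 H₂O + 2 e⁻ → H₂ + 2 OH⁻ — 2 mol e⁻ per mol H₂, so n(H₂) = 0.6645/2 = 0.3323 mol.
V = nRT/P = (0.3323 × 8.314 × 294) / (94.2 × 10³) = 0.00862 m³ = 8.62 L.

8.62 L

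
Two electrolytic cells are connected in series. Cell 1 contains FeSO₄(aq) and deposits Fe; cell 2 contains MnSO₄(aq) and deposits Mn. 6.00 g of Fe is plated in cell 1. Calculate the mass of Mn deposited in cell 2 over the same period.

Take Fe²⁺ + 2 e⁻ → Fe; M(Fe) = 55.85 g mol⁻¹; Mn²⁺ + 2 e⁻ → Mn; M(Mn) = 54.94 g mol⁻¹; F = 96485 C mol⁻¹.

5.90 g

n(Fe) = 6.00 / 55.85 = 0.1074 mol.
Since Fe²⁺ + 2 e⁻ → Fe, n(e⁻) passed = 2 × 0.1074 = 0.2149 mol.
Cells in series carry the same charge, so the same 0.2149 mol of electrons passes through cell 2.
Mn²⁺ + 2 e⁻ → Mn, so n(Mn) = 0.2149 / 2 = 0.1074 mol.
m(Mn) = 0.1074 × 54.94 = 5.90 g.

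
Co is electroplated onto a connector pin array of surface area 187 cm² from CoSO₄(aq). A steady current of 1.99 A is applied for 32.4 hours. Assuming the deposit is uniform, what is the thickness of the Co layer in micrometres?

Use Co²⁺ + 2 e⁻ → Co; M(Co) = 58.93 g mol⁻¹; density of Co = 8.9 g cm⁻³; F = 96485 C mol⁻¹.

426 μm

Q = I·t = 1.990 × 116640 = 232100 C; n(e⁻) = 2.406 mol.
n(Co) = n(e⁻)/2 = 1.203 mol, so m = 1.203 × 58.93 = 70.88 g.
Volume = m/ρ = 70.88 / 8.9 = 7.964 cm³.
Thickness = V/A = 7.964 / 187 = 0.0426 cm = 426 μm.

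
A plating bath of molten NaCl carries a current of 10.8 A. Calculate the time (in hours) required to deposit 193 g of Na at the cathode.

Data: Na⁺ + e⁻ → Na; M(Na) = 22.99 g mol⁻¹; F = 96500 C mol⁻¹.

n(Na) = m/M = 193 / 22.99 = 8.395 mol.
Each Na atom requires 1 electron, so n(e⁻) = 1 × 8.395 = 8.395 mol.
Q = n(e⁻)·F = 8.395 × 96500 = 810100 C.
t = Q/I = 810100 / 10.80 A = 75010 s = 20.8 h.

20.8 h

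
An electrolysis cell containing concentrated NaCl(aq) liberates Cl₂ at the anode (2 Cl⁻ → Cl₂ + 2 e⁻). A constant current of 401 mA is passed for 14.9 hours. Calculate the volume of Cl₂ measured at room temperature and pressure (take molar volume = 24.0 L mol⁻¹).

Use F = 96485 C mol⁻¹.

Q = I·t = 0.4010 A × 53640 s = 21510 C.
n(e⁻) = Q/F = 21510 / 96485 = 0.2229 mol.
2 electrons are transferred per Cl₂ molecule, so n(Cl₂) = 0.2229 / 2 = 0.1115 mol.
V = n × V_m = 0.1115 × 24.0 = 2.68 L.

2.68 L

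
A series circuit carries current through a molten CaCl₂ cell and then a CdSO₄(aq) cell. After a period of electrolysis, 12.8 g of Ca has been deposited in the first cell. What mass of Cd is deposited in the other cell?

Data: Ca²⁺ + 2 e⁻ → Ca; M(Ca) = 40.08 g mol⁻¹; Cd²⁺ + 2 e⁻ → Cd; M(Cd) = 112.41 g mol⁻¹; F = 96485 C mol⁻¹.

n(Ca) = 12.8 / 40.08 = 0.3194 mol.
Since Ca²⁺ + 2 e⁻ → Ca, n(e⁻) passed = 2 × 0.3194 = 0.6387 mol.
Cells in series carry the same charge, so the same 0.6387 mol of electrons passes through cell 2.
Cd²⁺ + 2 e⁻ → Cd, so n(Cd) = 0.6387 / 2 = 0.3194 mol.
m(Cd) = 0.3194 × 112.41 = 35.9 g.

35.9 g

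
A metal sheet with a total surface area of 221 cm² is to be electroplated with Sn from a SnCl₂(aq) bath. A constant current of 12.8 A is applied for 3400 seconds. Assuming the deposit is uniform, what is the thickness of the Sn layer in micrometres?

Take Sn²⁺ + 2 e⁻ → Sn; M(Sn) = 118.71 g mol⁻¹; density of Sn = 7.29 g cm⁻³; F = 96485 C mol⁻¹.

Q = I·t = 12.80 × 3400.0 = 43520 C; n(e⁻) = 0.4511 mol.
n(Sn) = n(e⁻)/2 = 0.2255 mol, so m = 0.2255 × 118.71 = 26.77 g.
Volume = m/ρ = 26.77 / 7.29 = 3.672 cm³.
Thickness = V/A = 3.672 / 221 = 0.0166 cm = 166 μm.

166 μm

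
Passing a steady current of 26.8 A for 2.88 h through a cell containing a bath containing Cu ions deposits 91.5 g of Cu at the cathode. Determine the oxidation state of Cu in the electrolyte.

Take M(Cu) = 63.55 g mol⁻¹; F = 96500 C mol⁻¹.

Q = I·t = 26.80 A × 10368 s = 277900 C, so n(e⁻) = 277900/96500 = 2.879 mol.
n(Cu) deposited = 91.5 / 63.55 = 1.440 mol.
Electrons per atom = n(e⁻)/n(Cu) = 2.879 / 1.440 = 2.00 ≈ 2, so the ion is Cu²⁺.

+2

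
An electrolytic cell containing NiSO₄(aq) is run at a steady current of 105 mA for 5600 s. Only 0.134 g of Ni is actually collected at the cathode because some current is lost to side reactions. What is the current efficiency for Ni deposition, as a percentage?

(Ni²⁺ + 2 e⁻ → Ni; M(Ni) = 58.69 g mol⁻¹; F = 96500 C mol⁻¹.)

Q = I·t = 0.1050 × 5600.0 = 588.0 C; n(e⁻) = 588.0/96500 = 0.006093 mol.
Theoretical n(Ni) = n(e⁻)/2 = 0.003047 mol, i.e. m_theo = 0.003047 × 58.69 = 0.1788 g.
Efficiency = m_actual / m_theo = 0.134 / 0.1788 = 74.9 %.

74.9 %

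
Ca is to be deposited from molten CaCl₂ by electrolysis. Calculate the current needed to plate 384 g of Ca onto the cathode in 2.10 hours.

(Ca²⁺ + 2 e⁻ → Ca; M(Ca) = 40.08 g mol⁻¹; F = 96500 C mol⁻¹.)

n(Ca) = 384 / 40.08 = 9.581 mol.
n(e⁻) = 2 × 9.581 = 19.16 mol.
Q = n(e⁻)·F = 19.16 × 96500 = 1849000 C.
I = Q/t = 1849000 / 7560.0 s = 245 A.

245 A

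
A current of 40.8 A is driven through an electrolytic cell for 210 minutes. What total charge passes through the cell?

Q = I·t = 40.80 A × 12600 s = 5.14 × 10⁵ C.

5.14 × 10⁵ C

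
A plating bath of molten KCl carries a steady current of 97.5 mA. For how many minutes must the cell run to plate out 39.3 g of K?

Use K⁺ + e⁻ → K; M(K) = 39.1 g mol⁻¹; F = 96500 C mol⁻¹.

n(K) = m/M = 39.3 / 39.1 = 1.005 mol.
Each K atom requires 1 electron, so n(e⁻) = 1 × 1.005 = 1.005 mol.
Q = n(e⁻)·F = 1.005 × 96500 = 96990 C.
t = Q/I = 96990 / 0.09750 A = 994800 s = 16600 min.

16600 min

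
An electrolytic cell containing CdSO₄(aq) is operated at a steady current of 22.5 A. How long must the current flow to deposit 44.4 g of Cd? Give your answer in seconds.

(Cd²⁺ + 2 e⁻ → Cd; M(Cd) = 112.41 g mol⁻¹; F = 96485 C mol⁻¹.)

n(Cd) = m/M = 44.4 / 112.41 = 0.3950 mol.
Each Cd atom requires 2 electrons, so n(e⁻) = 2 × 0.3950 = 0.7900 mol.
Q = n(e⁻)·F = 0.7900 × 96485 = 76220 C.
t = Q/I = 76220 / 22.50 A = 3388 s.

3390 s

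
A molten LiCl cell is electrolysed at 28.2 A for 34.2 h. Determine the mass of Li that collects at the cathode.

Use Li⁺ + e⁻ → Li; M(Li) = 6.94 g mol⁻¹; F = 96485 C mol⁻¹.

Q = I·t = 28.20 A × 123120 s = 3472000 C.
n(e⁻) = Q/F = 3472000 / 96485 = 35.98 mol.
Li⁺ + e⁻ → Li, so n(Li) = n(e⁻)/1 = 35.98 mol.
m = n·M = 35.98 × 6.94 = 250 g.

250 g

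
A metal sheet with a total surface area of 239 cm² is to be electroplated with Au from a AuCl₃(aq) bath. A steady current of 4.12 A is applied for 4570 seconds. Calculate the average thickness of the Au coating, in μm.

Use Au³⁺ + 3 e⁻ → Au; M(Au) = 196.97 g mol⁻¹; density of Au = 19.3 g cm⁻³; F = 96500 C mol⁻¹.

Q = I·t = 4.120 × 4570.0 = 18830 C; n(e⁻) = 0.1951 mol.
n(Au) = n(e⁻)/3 = 0.06504 mol, so m = 0.06504 × 196.97 = 12.81 g.
Volume = m/ρ = 12.81 / 19.3 = 0.6638 cm³.
Thickness = V/A = 0.6638 / 239 = 0.00278 cm = 27.8 μm.

27.8 μm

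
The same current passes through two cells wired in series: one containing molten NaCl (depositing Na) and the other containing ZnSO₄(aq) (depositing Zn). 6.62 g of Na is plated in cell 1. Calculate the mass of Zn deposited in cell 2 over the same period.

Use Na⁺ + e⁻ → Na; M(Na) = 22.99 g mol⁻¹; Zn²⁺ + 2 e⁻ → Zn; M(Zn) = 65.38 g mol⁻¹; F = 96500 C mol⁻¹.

9.41 g

n(Na) = 6.62 / 22.99 = 0.2880 mol.
Since Na⁺ + e⁻ → Na, n(e⁻) passed = 1 × 0.2880 = 0.2880 mol.
Cells in series carry the same charge, so the same 0.2880 mol of electrons passes through cell 2.
Zn²⁺ + 2 e⁻ → Zn, so n(Zn) = 0.2880 / 2 = 0.1440 mol.
m(Zn) = 0.1440 × 65.38 = 9.41 g.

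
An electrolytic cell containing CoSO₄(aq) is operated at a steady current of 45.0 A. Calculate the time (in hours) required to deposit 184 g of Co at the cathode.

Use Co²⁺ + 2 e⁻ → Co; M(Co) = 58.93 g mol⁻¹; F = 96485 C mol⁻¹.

n(Co) = m/M = 184 / 58.93 = 3.122 mol.
Each Co atom requires 2 electrons, so n(e⁻) = 2 × 3.122 = 6.245 mol.
Q = n(e⁻)·F = 6.245 × 96485 = 602500 C.
t = Q/I = 602500 / 45.00 A = 13390 s = 3.72 h.

3.72 h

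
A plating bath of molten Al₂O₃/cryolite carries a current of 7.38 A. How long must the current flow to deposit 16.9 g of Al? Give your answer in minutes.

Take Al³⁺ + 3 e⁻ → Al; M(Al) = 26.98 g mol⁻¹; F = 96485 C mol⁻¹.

n(Al) = m/M = 16.9 / 26.98 = 0.6264 mol.
Each Al atom requires 3 electrons, so n(e⁻) = 3 × 0.6264 = 1.879 mol.
Q = n(e⁻)·F = 1.879 × 96485 = 181300 C.
t = Q/I = 181300 / 7.380 A = 24570 s = 409 min.

409 min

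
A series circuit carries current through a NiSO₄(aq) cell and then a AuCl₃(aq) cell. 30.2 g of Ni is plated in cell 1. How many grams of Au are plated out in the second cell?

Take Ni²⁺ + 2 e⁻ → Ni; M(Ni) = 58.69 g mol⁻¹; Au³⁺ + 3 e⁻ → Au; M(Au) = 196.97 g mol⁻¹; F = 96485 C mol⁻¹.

67.6 g

n(Ni) = 30.2 / 58.69 = 0.5146 mol.
Since Ni²⁺ + 2 e⁻ → Ni, n(e⁻) passed = 2 × 0.5146 = 1.029 mol.
Cells in series carry the same charge, so the same 1.029 mol of electrons passes through cell 2.
Au³⁺ + 3 e⁻ → Au, so n(Au) = 1.029 / 3 = 0.3430 mol.
m(Au) = 0.3430 × 196.97 = 67.6 g.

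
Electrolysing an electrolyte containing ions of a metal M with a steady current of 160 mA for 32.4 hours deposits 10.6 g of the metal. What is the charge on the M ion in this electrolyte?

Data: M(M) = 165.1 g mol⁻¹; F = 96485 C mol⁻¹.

Q = I·t = 0.1600 A × 116640 s = 18660 C, so n(e⁻) = 18660/96485 = 0.1934 mol.
n(M) deposited = 10.6 / 165.1 = 0.06420 mol.
Electrons per atom = n(e⁻)/n(M) = 0.1934 / 0.06420 = 3.01 ≈ 3, so the ion is M³⁺.

+3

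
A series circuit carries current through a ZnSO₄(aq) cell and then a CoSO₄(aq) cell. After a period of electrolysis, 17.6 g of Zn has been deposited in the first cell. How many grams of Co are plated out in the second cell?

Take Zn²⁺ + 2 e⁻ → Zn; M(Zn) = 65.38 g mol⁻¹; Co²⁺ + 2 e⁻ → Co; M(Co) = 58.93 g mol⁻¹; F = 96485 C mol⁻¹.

n(Zn) = 17.6 / 65.38 = 0.2692 mol.
Since Zn²⁺ + 2 e⁻ → Zn, n(e⁻) passed = 2 × 0.2692 = 0.5384 mol.
Cells in series carry the same charge, so the same 0.5384 mol of electrons passes through cell 2.
Co²⁺ + 2 e⁻ → Co, so n(Co) = 0.5384 / 2 = 0.2692 mol.
m(Co) = 0.2692 × 58.93 = 15.9 g.

15.9 g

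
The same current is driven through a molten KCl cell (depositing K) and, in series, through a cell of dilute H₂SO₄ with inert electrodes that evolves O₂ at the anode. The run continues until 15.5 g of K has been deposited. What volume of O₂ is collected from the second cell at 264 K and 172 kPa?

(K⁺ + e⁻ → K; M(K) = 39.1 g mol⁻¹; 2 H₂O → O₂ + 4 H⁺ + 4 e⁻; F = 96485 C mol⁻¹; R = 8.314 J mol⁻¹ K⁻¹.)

n(K) = 15.5 / 39.1 = 0.3964 mol, so n(e⁻) = 1 × 0.3964 = 0.3964 mol.
The cells are in series, so the same 0.3964 mol of electrons passes through the second cell.
2 H₂O → O₂ + 4 H⁺ + 4 e⁻ — 4 mol e⁻ per mol O₂, so n(O₂) = 0.3964/4 = 0.09910 mol.
V = nRT/P = (0.09910 × 8.314 × 264) / (172 × 10³) = 0.00126 m³ = 1.26 L.

1.26 L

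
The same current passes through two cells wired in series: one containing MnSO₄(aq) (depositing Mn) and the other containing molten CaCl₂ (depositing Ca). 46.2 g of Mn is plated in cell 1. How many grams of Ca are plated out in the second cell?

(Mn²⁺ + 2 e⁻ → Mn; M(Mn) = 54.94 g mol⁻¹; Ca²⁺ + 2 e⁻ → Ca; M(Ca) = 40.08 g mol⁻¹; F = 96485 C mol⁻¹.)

33.7 g

n(Mn) = 46.2 / 54.94 = 0.8409 mol.
Since Mn²⁺ + 2 e⁻ → Mn, n(e⁻) passed = 2 × 0.8409 = 1.682 mol.
Cells in series carry the same charge, so the same 1.682 mol of electrons passes through cell 2.
Ca²⁺ + 2 e⁻ → Ca, so n(Ca) = 1.682 / 2 = 0.8409 mol.
m(Ca) = 0.8409 × 40.08 = 33.7 g.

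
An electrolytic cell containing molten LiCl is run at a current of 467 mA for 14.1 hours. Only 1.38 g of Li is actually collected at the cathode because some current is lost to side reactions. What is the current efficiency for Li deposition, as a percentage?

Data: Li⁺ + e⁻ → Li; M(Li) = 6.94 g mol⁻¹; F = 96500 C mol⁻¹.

Q = I·t = 0.4670 × 50760 = 23700 C; n(e⁻) = 23700/96500 = 0.2456 mol.
Theoretical n(Li) = n(e⁻)/1 = 0.2456 mol, i.e. m_theo = 0.2456 × 6.94 = 1.705 g.
Efficiency = m_actual / m_theo = 1.38 / 1.705 = 80.9 %.

80.9 %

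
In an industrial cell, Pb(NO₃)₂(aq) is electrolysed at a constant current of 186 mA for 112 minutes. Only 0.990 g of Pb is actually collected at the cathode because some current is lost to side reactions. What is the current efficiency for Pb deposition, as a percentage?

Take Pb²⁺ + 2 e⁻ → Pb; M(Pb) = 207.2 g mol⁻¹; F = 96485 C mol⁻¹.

73.8 %

Q = I·t = 0.1860 × 6720.0 = 1250 C; n(e⁻) = 1250/96485 = 0.01295 mol.
Theoretical n(Pb) = n(e⁻)/2 = 0.006477 mol, i.e. m_theo = 0.006477 × 207.2 = 1.342 g.
Efficiency = m_actual / m_theo = 0.990 / 1.342 = 73.8 %.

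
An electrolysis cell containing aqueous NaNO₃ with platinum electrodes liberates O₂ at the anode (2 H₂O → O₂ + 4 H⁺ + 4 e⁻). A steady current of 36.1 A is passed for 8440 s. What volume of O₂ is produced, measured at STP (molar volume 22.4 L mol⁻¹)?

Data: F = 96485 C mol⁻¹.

Q = I·t = 36.10 A × 8440.0 s = 304700 C.
n(e⁻) = Q/F = 304700 / 96485 = 3.158 mol.
4 electrons are transferred per O₂ molecule, so n(O₂) = 3.158 / 4 = 0.7895 mol.
V = n × V_m = 0.7895 × 22.4 = 17.7 L.

17.7 L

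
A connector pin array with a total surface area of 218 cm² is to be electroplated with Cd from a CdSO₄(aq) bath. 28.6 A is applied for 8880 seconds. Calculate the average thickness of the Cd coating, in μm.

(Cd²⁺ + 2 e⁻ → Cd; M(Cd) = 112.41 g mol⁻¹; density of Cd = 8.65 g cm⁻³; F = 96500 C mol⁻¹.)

Q = I·t = 28.60 × 8880.0 = 254000 C; n(e⁻) = 2.632 mol.
n(Cd) = n(e⁻)/2 = 1.316 mol, so m = 1.316 × 112.41 = 147.9 g.
Volume = m/ρ = 147.9 / 8.65 = 17.10 cm³.
Thickness = V/A = 17.10 / 218 = 0.0784 cm = 784 μm.

784 μm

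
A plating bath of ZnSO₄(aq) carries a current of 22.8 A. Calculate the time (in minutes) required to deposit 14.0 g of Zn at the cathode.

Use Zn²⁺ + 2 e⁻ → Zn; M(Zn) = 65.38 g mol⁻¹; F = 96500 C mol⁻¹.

30.2 min

n(Zn) = m/M = 14.0 / 65.38 = 0.2141 mol.
Each Zn atom requires 2 electrons, so n(e⁻) = 2 × 0.2141 = 0.4283 mol.
Q = n(e⁻)·F = 0.4283 × 96500 = 41330 C.
t = Q/I = 41330 / 22.80 A = 1813 s = 30.2 min.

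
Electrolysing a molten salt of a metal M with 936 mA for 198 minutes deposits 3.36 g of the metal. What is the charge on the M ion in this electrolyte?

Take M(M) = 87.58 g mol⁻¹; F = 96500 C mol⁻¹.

Q = I·t = 0.9360 A × 11880 s = 11120 C, so n(e⁻) = 11120/96500 = 0.1152 mol.
n(M) deposited = 3.36 / 87.58 = 0.03836 mol.
Electrons per atom = n(e⁻)/n(M) = 0.1152 / 0.03836 = 3.00 ≈ 3, so the ion is M³⁺.

+3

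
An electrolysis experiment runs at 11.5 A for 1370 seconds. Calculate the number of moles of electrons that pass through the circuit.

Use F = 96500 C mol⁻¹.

0.163 mol

Q = I·t = 11.50 A × 1370.0 s = 15760 C.
n(e⁻) = Q/F = 15760 / 96500 = 0.163 mol.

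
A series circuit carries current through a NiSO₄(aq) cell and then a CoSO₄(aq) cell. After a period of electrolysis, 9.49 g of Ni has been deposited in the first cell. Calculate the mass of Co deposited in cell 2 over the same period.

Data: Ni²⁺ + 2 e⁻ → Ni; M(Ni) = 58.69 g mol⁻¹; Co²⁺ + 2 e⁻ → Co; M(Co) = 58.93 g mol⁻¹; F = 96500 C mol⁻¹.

n(Ni) = 9.49 / 58.69 = 0.1617 mol.
Since Ni²⁺ + 2 e⁻ → Ni, n(e⁻) passed = 2 × 0.1617 = 0.3234 mol.
Cells in series carry the same charge, so the same 0.3234 mol of electrons passes through cell 2.
Co²⁺ + 2 e⁻ → Co, so n(Co) = 0.3234 / 2 = 0.1617 mol.
m(Co) = 0.1617 × 58.93 = 9.53 g.

9.53 g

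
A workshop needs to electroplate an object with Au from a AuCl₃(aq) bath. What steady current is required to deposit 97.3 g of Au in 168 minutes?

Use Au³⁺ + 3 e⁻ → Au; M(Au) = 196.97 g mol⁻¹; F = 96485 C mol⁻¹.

n(Au) = 97.3 / 196.97 = 0.4940 mol.
n(e⁻) = 3 × 0.4940 = 1.482 mol.
Q = n(e⁻)·F = 1.482 × 96485 = 143000 C.
I = Q/t = 143000 / 10080 s = 14.2 A.

14.2 A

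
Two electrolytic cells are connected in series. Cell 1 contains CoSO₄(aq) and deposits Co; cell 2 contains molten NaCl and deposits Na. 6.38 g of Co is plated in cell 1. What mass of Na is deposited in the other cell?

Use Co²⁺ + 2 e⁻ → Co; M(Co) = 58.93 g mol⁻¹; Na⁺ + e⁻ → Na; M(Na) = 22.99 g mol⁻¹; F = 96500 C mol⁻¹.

4.98 g

n(Co) = 6.38 / 58.93 = 0.1083 mol.
Since Co²⁺ + 2 e⁻ → Co, n(e⁻) passed = 2 × 0.1083 = 0.2165 mol.
Cells in series carry the same charge, so the same 0.2165 mol of electrons passes through cell 2.
Na⁺ + e⁻ → Na, so n(Na) = 0.2165 / 1 = 0.2165 mol.
m(Na) = 0.2165 × 22.99 = 4.98 g.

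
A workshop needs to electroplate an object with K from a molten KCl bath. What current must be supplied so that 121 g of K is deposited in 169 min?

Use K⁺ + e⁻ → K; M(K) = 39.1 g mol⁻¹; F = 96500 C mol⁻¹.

29.5 A

n(K) = 121 / 39.1 = 3.095 mol.
n(e⁻) = 1 × 3.095 = 3.095 mol.
Q = n(e⁻)·F = 3.095 × 96500 = 298600 C.
I = Q/t = 298600 / 10140 s = 29.5 A.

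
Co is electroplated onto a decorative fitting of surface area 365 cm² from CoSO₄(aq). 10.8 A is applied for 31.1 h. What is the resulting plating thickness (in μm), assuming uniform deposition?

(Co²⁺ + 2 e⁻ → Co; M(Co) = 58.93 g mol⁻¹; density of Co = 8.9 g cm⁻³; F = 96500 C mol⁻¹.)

Q = I·t = 10.80 × 111960 = 1209000 C; n(e⁻) = 12.53 mol.
n(Co) = n(e⁻)/2 = 6.265 mol, so m = 6.265 × 58.93 = 369.2 g.
Volume = m/ρ = 369.2 / 8.9 = 41.48 cm³.
Thickness = V/A = 41.48 / 365 = 0.114 cm = 1140 μm.

1140 μm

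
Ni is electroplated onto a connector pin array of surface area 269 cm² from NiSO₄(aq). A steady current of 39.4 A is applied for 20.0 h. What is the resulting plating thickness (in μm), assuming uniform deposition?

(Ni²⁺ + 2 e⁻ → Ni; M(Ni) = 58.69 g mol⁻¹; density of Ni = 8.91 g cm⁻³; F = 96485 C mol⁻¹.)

Q = I·t = 39.40 × 72000 = 2837000 C; n(e⁻) = 29.40 mol.
n(Ni) = n(e⁻)/2 = 14.70 mol, so m = 14.70 × 58.69 = 862.8 g.
Volume = m/ρ = 862.8 / 8.91 = 96.83 cm³.
Thickness = V/A = 96.83 / 269 = 0.360 cm = 3600 μm.

3600 μm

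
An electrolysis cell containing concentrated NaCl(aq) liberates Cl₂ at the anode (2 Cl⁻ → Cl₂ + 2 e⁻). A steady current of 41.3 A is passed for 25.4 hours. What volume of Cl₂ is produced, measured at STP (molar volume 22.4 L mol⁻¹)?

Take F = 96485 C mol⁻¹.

438 L

Q = I·t = 41.30 A × 91440 s = 3776000 C.
n(e⁻) = Q/F = 3776000 / 96485 = 39.14 mol.
2 electrons are transferred per Cl₂ molecule, so n(Cl₂) = 39.14 / 2 = 19.57 mol.
V = n × V_m = 19.57 × 22.4 = 438 L.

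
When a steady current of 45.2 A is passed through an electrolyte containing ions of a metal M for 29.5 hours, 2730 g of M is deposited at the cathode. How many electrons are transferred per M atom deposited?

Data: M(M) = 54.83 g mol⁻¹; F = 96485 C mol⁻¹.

1

Q = I·t = 45.20 A × 106200 s = 4800000 C, so n(e⁻) = 4800000/96485 = 49.75 mol.
n(M) deposited = 2730 / 54.83 = 49.79 mol.
Electrons per atom = n(e⁻)/n(M) = 49.75 / 49.79 = 0.999 ≈ 1, so the ion is M⁺.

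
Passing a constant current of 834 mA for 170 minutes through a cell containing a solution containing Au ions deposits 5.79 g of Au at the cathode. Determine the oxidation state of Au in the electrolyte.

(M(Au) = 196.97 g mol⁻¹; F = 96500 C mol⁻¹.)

+3

Q = I·t = 0.8340 A × 10200 s = 8507 C, so n(e⁻) = 8507/96500 = 0.08815 mol.
n(Au) deposited = 5.79 / 196.97 = 0.02940 mol.
Electrons per atom = n(e⁻)/n(Au) = 0.08815 / 0.02940 = 3.00 ≈ 3, so the ion is Au³⁺.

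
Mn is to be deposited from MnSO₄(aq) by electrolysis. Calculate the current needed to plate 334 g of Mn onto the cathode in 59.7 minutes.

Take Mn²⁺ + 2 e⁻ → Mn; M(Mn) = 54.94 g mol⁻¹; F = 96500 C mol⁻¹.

n(Mn) = 334 / 54.94 = 6.079 mol.
n(e⁻) = 2 × 6.079 = 12.16 mol.
Q = n(e⁻)·F = 12.16 × 96500 = 1173000 C.
I = Q/t = 1173000 / 3582.0 s = 328 A.

328 A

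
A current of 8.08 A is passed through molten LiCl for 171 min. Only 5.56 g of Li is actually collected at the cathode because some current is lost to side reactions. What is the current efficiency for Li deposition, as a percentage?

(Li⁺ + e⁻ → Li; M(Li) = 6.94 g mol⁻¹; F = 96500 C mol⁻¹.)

Q = I·t = 8.080 × 10260 = 82900 C; n(e⁻) = 82900/96500 = 0.8591 mol.
Theoretical n(Li) = n(e⁻)/1 = 0.8591 mol, i.e. m_theo = 0.8591 × 6.94 = 5.962 g.
Efficiency = m_actual / m_theo = 5.56 / 5.962 = 93.3 %.

93.3 %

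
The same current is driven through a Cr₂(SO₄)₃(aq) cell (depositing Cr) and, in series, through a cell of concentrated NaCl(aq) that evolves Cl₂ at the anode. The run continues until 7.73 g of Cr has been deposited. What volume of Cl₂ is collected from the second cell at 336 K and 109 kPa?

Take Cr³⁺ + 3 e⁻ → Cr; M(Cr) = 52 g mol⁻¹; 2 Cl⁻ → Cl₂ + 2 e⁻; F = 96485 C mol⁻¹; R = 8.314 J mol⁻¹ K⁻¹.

5.71 L

n(Cr) = 7.73 / 52 = 0.1487 mol, so n(e⁻) = 3 × 0.1487 = 0.4460 mol.
The cells are in series, so the same 0.4460 mol of electrons passes through the second cell.
2 Cl⁻ → Cl₂ + 2 e⁻ — 2 mol e⁻ per mol Cl₂, so n(Cl₂) = 0.4460/2 = 0.2230 mol.
V = nRT/P = (0.2230 × 8.314 × 336) / (109 × 10³) = 0.00571 m³ = 5.71 L.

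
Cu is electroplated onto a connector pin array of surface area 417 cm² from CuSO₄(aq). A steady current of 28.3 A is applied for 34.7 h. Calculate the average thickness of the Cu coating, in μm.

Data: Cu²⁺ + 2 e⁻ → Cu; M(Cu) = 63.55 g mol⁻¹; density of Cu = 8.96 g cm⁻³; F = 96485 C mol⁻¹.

3120 μm

Q = I·t = 28.30 × 124920 = 3535000 C; n(e⁻) = 36.64 mol.
n(Cu) = n(e⁻)/2 = 18.32 mol, so m = 18.32 × 63.55 = 1164 g.
Volume = m/ρ = 1164 / 8.96 = 129.9 cm³.
Thickness = V/A = 129.9 / 417 = 0.312 cm = 3120 μm.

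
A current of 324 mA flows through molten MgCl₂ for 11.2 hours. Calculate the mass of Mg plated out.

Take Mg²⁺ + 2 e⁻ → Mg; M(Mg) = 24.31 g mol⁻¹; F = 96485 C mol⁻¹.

1.65 g

Q = I·t = 0.3240 A × 40320 s = 13060 C.
n(e⁻) = Q/F = 13060 / 96485 = 0.1354 mol.
Mg²⁺ + 2 e⁻ → Mg, so n(Mg) = n(e⁻)/2 = 0.06770 mol.
m = n·M = 0.06770 × 24.31 = 1.65 g.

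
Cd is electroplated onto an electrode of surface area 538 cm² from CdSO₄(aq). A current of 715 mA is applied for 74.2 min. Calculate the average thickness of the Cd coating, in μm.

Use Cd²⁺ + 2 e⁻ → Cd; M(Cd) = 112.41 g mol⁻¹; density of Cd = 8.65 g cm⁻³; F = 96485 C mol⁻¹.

3.98 μm

Q = I·t = 0.7150 × 4452.0 = 3183 C; n(e⁻) = 0.03299 mol.
n(Cd) = n(e⁻)/2 = 0.01650 mol, so m = 0.01650 × 112.41 = 1.854 g.
Volume = m/ρ = 1.854 / 8.65 = 0.2144 cm³.
Thickness = V/A = 0.2144 / 538 = 3.98 × 10⁻⁴ cm = 3.98 μm.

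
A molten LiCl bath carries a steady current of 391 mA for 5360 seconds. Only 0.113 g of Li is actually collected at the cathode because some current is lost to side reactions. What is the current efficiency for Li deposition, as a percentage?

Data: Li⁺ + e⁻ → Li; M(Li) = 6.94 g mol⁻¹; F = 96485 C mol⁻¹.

75.0 %

Q = I·t = 0.3910 × 5360.0 = 2096 C; n(e⁻) = 2096/96485 = 0.02172 mol.
Theoretical n(Li) = n(e⁻)/1 = 0.02172 mol, i.e. m_theo = 0.02172 × 6.94 = 0.1507 g.
Efficiency = m_actual / m_theo = 0.113 / 0.1507 = 75.0 %.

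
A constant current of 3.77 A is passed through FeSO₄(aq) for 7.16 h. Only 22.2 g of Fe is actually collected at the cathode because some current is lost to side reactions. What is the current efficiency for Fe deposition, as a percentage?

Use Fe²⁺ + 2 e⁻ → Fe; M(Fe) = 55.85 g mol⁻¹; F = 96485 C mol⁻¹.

Q = I·t = 3.770 × 25776 = 97180 C; n(e⁻) = 97180/96485 = 1.007 mol.
Theoretical n(Fe) = n(e⁻)/2 = 0.5036 mol, i.e. m_theo = 0.5036 × 55.85 = 28.12 g.
Efficiency = m_actual / m_theo = 22.2 / 28.12 = 78.9 %.

78.9 %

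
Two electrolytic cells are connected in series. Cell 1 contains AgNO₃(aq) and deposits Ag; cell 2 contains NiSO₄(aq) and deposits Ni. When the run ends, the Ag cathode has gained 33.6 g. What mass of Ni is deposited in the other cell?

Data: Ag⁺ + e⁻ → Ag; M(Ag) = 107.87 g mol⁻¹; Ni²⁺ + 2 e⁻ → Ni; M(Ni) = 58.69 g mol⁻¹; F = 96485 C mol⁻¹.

9.14 g

n(Ag) = 33.6 / 107.87 = 0.3115 mol.
Since Ag⁺ + e⁻ → Ag, n(e⁻) passed = 1 × 0.3115 = 0.3115 mol.
Cells in series carry the same charge, so the same 0.3115 mol of electrons passes through cell 2.
Ni²⁺ + 2 e⁻ → Ni, so n(Ni) = 0.3115 / 2 = 0.1557 mol.
m(Ni) = 0.1557 × 58.69 = 9.14 g.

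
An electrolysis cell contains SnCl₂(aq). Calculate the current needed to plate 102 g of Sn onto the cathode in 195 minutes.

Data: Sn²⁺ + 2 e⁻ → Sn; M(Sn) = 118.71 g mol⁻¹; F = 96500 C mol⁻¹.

n(Sn) = 102 / 118.71 = 0.8592 mol.
n(e⁻) = 2 × 0.8592 = 1.718 mol.
Q = n(e⁻)·F = 1.718 × 96500 = 165800 C.
I = Q/t = 165800 / 11700 s = 14.2 A.

14.2 A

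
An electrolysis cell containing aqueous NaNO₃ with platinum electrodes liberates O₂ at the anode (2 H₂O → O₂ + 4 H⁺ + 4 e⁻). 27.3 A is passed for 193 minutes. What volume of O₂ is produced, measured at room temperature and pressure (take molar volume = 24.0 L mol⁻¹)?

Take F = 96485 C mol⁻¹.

Q = I·t = 27.30 A × 11580 s = 316100 C.
n(e⁻) = Q/F = 316100 / 96485 = 3.277 mol.
4 electrons are transferred per O₂ molecule, so n(O₂) = 3.277 / 4 = 0.8191 mol.
V = n × V_m = 0.8191 × 24.0 = 19.7 L.

19.7 L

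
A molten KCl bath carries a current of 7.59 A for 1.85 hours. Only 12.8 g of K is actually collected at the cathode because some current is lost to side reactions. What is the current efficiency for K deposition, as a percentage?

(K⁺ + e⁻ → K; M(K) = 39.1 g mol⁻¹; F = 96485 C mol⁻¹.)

62.5 %

Q = I·t = 7.590 × 6660.0 = 50550 C; n(e⁻) = 50550/96485 = 0.5239 mol.
Theoretical n(K) = n(e⁻)/1 = 0.5239 mol, i.e. m_theo = 0.5239 × 39.1 = 20.48 g.
Efficiency = m_actual / m_theo = 12.8 / 20.48 = 62.5 %.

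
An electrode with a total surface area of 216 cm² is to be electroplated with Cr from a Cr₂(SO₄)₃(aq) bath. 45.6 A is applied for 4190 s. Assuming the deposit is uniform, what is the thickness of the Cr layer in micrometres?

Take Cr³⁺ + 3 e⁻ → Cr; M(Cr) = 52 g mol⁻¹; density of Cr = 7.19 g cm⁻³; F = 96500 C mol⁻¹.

Q = I·t = 45.60 × 4190.0 = 191100 C; n(e⁻) = 1.980 mol.
n(Cr) = n(e⁻)/3 = 0.6600 mol, so m = 0.6600 × 52 = 34.32 g.
Volume = m/ρ = 34.32 / 7.19 = 4.773 cm³.
Thickness = V/A = 4.773 / 216 = 0.0221 cm = 221 μm.

221 μm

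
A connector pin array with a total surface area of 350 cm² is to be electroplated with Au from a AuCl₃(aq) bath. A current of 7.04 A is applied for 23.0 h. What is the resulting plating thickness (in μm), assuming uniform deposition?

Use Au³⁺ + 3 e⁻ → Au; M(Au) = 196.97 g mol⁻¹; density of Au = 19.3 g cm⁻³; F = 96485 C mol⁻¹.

587 μm

Q = I·t = 7.040 × 82800 = 582900 C; n(e⁻) = 6.041 mol.
n(Au) = n(e⁻)/3 = 2.014 mol, so m = 2.014 × 196.97 = 396.7 g.
Volume = m/ρ = 396.7 / 19.3 = 20.55 cm³.
Thickness = V/A = 20.55 / 350 = 0.0587 cm = 587 μm.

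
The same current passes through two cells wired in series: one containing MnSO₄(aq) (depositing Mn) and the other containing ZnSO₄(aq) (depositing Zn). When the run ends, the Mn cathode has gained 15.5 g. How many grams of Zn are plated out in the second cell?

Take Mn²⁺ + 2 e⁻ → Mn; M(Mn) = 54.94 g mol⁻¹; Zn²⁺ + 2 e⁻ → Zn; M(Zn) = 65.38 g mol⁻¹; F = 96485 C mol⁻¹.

18.4 g

n(Mn) = 15.5 / 54.94 = 0.2821 mol.
Since Mn²⁺ + 2 e⁻ → Mn, n(e⁻) passed = 2 × 0.2821 = 0.5643 mol.
Cells in series carry the same charge, so the same 0.5643 mol of electrons passes through cell 2.
Zn²⁺ + 2 e⁻ → Zn, so n(Zn) = 0.5643 / 2 = 0.2821 mol.
m(Zn) = 0.2821 × 65.38 = 18.4 g.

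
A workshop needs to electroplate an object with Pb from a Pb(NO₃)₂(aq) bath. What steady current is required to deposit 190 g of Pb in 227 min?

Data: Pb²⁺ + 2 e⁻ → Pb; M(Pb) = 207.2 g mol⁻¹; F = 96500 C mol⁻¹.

13.0 A

n(Pb) = 190 / 207.2 = 0.9170 mol.
n(e⁻) = 2 × 0.9170 = 1.834 mol.
Q = n(e⁻)·F = 1.834 × 96500 = 177000 C.
I = Q/t = 177000 / 13620 s = 13.0 A.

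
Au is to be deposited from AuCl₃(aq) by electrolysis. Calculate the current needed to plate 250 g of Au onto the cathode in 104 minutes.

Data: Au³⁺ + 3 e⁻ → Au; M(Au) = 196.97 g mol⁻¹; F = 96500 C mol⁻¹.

58.9 A

n(Au) = 250 / 196.97 = 1.269 mol.
n(e⁻) = 3 × 1.269 = 3.808 mol.
Q = n(e⁻)·F = 3.808 × 96500 = 367400 C.
I = Q/t = 367400 / 6240.0 s = 58.9 A.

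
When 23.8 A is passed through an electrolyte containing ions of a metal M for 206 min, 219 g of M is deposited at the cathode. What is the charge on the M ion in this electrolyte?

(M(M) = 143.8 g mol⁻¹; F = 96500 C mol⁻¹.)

+2

Q = I·t = 23.80 A × 12360 s = 294200 C, so n(e⁻) = 294200/96500 = 3.048 mol.
n(M) deposited = 219 / 143.8 = 1.523 mol.
Electrons per atom = n(e⁻)/n(M) = 3.048 / 1.523 = 2.00 ≈ 2, so the ion is M²⁺.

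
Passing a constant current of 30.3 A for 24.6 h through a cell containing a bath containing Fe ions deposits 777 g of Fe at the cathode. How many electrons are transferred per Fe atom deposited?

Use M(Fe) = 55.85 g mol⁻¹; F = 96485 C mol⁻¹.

Q = I·t = 30.30 A × 88560 s = 2683000 C, so n(e⁻) = 2683000/96485 = 27.81 mol.
n(Fe) deposited = 777 / 55.85 = 13.91 mol.
Electrons per atom = n(e⁻)/n(Fe) = 27.81 / 13.91 = 2.00 ≈ 2, so the ion is Fe²⁺.

2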